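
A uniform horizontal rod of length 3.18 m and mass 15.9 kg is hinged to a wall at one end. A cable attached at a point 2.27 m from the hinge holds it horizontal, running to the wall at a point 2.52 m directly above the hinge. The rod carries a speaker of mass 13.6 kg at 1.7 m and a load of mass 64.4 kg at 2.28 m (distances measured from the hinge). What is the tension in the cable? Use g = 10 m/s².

T ≈ 1160 N

Sum moments about the hinge (the unknown hinge reaction has zero arm there).
Beam weight: 15.9 × 10 = 159 N down at 1.59 m → arm 1.59 m, τ = 159 × 1.59 = 252.8 N·m clockwise.
Speaker: 13.6 × 10 = 136 N down at 1.7 m → arm 1.7 m, τ = 136 × 1.7 = 231.2 N·m clockwise.
Load: 64.4 × 10 = 644 N down at 2.28 m → arm 2.28 m, τ = 644 × 2.28 = 1468 N·m clockwise.
Total clockwise load moment = 1952 N·m.
The cable tension T acts at 2.27 m; only its component perpendicular to the rod, T sinθ, produces torque. sinθ = h/√(h²+d²) = 2.52/√(2.52²+2.27²) = 0.743.
Balancing moments: T × 2.27 × 0.743 = 1952, giving T = 1952 / 1.687 = 1160 N.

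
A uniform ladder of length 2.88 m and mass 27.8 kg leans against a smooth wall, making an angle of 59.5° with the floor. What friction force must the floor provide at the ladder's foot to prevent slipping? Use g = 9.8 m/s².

About the foot of the ladder:
Ladder weight 27.8×9.8 = 272.4 N acts at 1.44 m along the ladder; its horizontal arm is 1.44·cos59.5° = 0.7309 m → τ = 199.1 N·m clockwise.
Wall normal N acts horizontally at the top; its moment arm is the height L sinθ = 2.88·sin59.5° = 2.481 m, counterclockwise.
Balancing moments: N × 2.481 = 199.1, giving N = 80.2 N.
ΣFx = 0: friction at the foot balances the wall's push, so f = N_wall = 80.2 N.

f ≈ 80.2 N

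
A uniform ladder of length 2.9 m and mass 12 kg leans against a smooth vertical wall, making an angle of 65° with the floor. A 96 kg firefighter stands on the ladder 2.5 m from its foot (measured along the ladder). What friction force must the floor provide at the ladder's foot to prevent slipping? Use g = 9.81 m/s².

f ≈ 406 N

Sum moments about the foot of the ladder (the floor normal and friction both act there and drop out).
Ladder weight 12×9.81 = 117.7 N acts at 1.45 m along the ladder; its horizontal arm is 1.45·cos65° = 0.6128 m → τ = 72.13 N·m clockwise.
Firefighter: 96×9.81 = 941.8 N at 2.5 m → arm 1.057 m → τ = 995.5 N·m clockwise.
Wall normal N acts horizontally at the top; its moment arm is the height L sinθ = 2.9·sin65° = 2.628 m, counterclockwise.
For rotational equilibrium, N × 2.628 = 1068, so N = 406 N.
ΣFx = 0: friction at the foot balances the wall's push, so f = N_wall = 406 N.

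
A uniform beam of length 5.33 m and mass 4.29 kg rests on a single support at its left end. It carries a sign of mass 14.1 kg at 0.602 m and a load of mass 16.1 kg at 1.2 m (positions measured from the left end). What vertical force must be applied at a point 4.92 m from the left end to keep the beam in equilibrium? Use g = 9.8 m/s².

F ≈ 78.2 N

About the left end:
Beam weight: 4.29 × 9.8 = 42.04 N down at 2.665 m → arm 2.665 m, τ = 42.04 × 2.665 = 112 N·m clockwise.
Sign: 14.1 × 9.8 = 138.2 N down at 0.602 m → arm 0.602 m, τ = 138.2 × 0.602 = 83.2 N·m clockwise.
Load: 16.1 × 9.8 = 157.8 N down at 1.2 m → arm 1.2 m, τ = 157.8 × 1.2 = 189.4 N·m clockwise.
Net moment of the loads = 384.6 N·m clockwise.
The upward force F acts at a point 4.92 m from the left end, arm 4.92 m, giving F × 4.92 counterclockwise.
Setting net torque to zero: F × 4.92 = 384.6 → F = 384.6 / 4.92 = 78.2 N.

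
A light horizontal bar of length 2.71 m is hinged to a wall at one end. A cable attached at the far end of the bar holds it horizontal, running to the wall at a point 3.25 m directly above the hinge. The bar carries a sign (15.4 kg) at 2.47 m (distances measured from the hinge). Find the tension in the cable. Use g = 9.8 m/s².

T ≈ 179 N

Sum moments about the hinge (the unknown hinge reaction has zero arm there).
Sign: 15.4 × 9.8 = 150.9 N down at 2.47 m → arm 2.47 m, τ = 150.9 × 2.47 = 372.7 N·m clockwise.
Total clockwise load moment = 372.7 N·m.
The cable tension T acts at 2.71 m; only its component perpendicular to the bar, T sinθ, produces torque. sinθ = h/√(h²+d²) = 3.25/√(3.25²+2.71²) = 0.768.
For rotational equilibrium, T × 2.71 × 0.768 = 372.7, so T = 372.7 / 2.081 = 179 N.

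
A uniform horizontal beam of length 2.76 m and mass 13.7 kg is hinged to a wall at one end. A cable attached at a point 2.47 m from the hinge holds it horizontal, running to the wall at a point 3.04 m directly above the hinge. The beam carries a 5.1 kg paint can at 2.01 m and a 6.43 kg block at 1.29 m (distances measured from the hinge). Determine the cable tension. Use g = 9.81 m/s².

Taking torques about the hinge:
Beam weight: 13.7 × 9.81 = 134.4 N down at 1.38 m → arm 1.38 m, τ = 134.4 × 1.38 = 185.5 N·m clockwise.
Paint can: 5.1 × 9.81 = 50.03 N down at 2.01 m → arm 2.01 m, τ = 50.03 × 2.01 = 100.6 N·m clockwise.
Block: 6.43 × 9.81 = 63.08 N down at 1.29 m → arm 1.29 m, τ = 63.08 × 1.29 = 81.37 N·m clockwise.
Total clockwise load moment = 367.5 N·m.
The cable tension T acts at 2.47 m; only its component perpendicular to the beam, T sinθ, produces torque. sinθ = h/√(h²+d²) = 3.04/√(3.04²+2.47²) = 0.7761.
For rotational equilibrium, T × 2.47 × 0.7761 = 367.5, so T = 367.5 / 1.917 = 192 N.

T ≈ 192 N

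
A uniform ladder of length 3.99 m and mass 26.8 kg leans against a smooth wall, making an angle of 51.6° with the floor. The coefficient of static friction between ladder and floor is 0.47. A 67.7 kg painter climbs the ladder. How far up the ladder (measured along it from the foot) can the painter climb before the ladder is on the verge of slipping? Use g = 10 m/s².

d ≈ 2.51 m

Sum moments about the foot of the ladder (the floor normal and friction both act there and drop out).
Ladder weight 26.8×10 = 268 N acts at 1.995 m along the ladder; its horizontal arm is 1.995·cos51.6° = 1.239 m → τ = 332.1 N·m clockwise.
Painter weight 67.7×10 = 677 N at distance d → arm d·cos51.6° → τ = 677·d·0.6211 clockwise.
Wall normal N at the top has arm L sinθ = 3.127 m counterclockwise, so Στ = 0 gives N·3.127 = 332.1 + 420.5·d.
ΣFy = 0 ⇒ N_floor = 945 N, so the maximum friction is μ_s·N_floor = 0.47×945 = 444.1 N. ΣFx = 0 ⇒ N_wall = f, so at the slipping point N = 444.1 N.
Substituting: 444.1×3.127 = 332.1 + 420.5·d ⇒ d = (1389 − 332.1) / 420.5 = 2.51 m.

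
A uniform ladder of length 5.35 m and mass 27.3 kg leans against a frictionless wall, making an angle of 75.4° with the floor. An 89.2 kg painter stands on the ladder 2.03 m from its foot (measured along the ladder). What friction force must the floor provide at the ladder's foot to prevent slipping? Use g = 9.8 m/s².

Choose the foot of the ladder as the axis so the floor normal and friction both act there and drop out.
Ladder weight 27.3×9.8 = 267.5 N acts at 2.675 m along the ladder; its horizontal arm is 2.675·cos75.4° = 0.6743 m → τ = 180.4 N·m clockwise.
Painter: 89.2×9.8 = 874.2 N at 2.03 m → arm 0.5117 m → τ = 447.3 N·m clockwise.
Wall normal N acts horizontally at the top; its moment arm is the height L sinθ = 5.35·sin75.4° = 5.177 m, counterclockwise.
Στ = 0 ⇒ N × 5.177 = 627.7 ⇒ N = 121 N.
ΣFx = 0: friction at the foot balances the wall's push, so f = N_wall = 121 N.

f ≈ 121 N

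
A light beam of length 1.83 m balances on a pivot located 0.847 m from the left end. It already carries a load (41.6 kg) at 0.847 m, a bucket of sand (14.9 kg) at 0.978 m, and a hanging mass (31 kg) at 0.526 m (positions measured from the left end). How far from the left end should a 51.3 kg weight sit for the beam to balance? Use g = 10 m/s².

Take moments about the pivot (at 0.847 m from the left end).
Load: acts at the pivot, moment arm 0 → no torque.
Bucket of sand: 14.9 × 10 = 149 N down at 0.978 m → arm 0.131 m, τ = 149 × 0.131 = 19.52 N·m clockwise.
Hanging mass: 31 × 10 = 310 N down at 0.526 m → arm 0.321 m, τ = 310 × 0.321 = 99.51 N·m counterclockwise.
Net moment of existing loads = 79.99 N·m counterclockwise.
The weight weighs 51.3 × 10 = 513 N and must supply an equal clockwise moment, so its lever arm about the pivot is 79.99 / 513 = 0.156 m.
That puts it at 0.847 + 0.156 = 1 m from the left end.

x ≈ 1 m from the left end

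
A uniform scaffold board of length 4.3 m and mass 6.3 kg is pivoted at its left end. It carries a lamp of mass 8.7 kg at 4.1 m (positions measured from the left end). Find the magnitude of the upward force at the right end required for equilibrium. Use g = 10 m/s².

Sum moments about the left end (the unknown pivot reaction has zero arm there).
Beam weight: 6.3 × 10 = 63 N down at 2.15 m → arm 2.15 m, τ = 63 × 2.15 = 135.4 N·m clockwise.
Lamp: 8.7 × 10 = 87 N down at 4.1 m → arm 4.1 m, τ = 87 × 4.1 = 356.7 N·m clockwise.
Net moment of the loads = 492.1 N·m clockwise.
The upward force F acts at the right end, arm 4.3 m, giving F × 4.3 counterclockwise.
Balancing moments: F × 4.3 = 492.1, giving F = 492.1 / 4.3 = 114 N.

F ≈ 114 N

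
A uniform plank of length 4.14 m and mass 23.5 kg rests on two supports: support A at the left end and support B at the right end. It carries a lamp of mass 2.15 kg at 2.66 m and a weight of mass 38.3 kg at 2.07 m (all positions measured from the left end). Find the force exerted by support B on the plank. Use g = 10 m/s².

R_B ≈ 323 N

Sum moments about support A (its reaction then has zero moment arm).
Beam weight: 23.5 × 10 = 235 N down at 2.07 m → arm 2.07 m, τ = 235 × 2.07 = 486.4 N·m clockwise.
Lamp: 2.15 × 10 = 21.5 N down at 2.66 m → arm 2.66 m, τ = 21.5 × 2.66 = 57.19 N·m clockwise.
Weight: 38.3 × 10 = 383 N down at 2.07 m → arm 2.07 m, τ = 383 × 2.07 = 792.8 N·m clockwise.
Net load moment about support A = 1336 N·m clockwise.
Reaction R at support B is upward at 4.14 m, arm 4.14 m → moment R × 4.14 counterclockwise.
Balancing moments: R × 4.14 = 1336, giving R = 323 N.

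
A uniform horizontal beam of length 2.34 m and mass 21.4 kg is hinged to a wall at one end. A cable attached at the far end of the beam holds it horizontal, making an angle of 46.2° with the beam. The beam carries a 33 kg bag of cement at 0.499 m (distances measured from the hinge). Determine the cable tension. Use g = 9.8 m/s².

T ≈ 241 N

Choose the hinge as the axis so the unknown hinge reaction has zero arm there.
Beam weight: 21.4 × 9.8 = 209.7 N down at 1.17 m → arm 1.17 m, τ = 209.7 × 1.17 = 245.3 N·m clockwise.
Bag of cement: 33 × 9.8 = 323.4 N down at 0.499 m → arm 0.499 m, τ = 323.4 × 0.499 = 161.4 N·m clockwise.
Total clockwise load moment = 406.7 N·m.
The cable tension T acts at 2.34 m; only its component perpendicular to the beam, T sinθ, produces torque. sin 46.2° = 0.7218.
Στ = 0 ⇒ T × 2.34 × 0.7218 = 406.7 ⇒ T = 406.7 / 1.689 = 241 N.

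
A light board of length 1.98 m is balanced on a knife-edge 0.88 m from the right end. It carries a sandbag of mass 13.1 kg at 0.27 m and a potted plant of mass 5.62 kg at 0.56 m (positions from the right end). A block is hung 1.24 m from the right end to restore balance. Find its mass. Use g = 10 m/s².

m ≈ 27.2 kg

Taking torques about the knife-edge (at 0.88 m from the right end):
Sandbag: 13.1 × 10 = 131 N down at 0.27 m → arm 0.61 m, τ = 131 × 0.61 = 79.91 N·m clockwise.
Potted plant: 5.62 × 10 = 56.2 N down at 0.56 m → arm 0.32 m, τ = 56.2 × 0.32 = 17.98 N·m clockwise.
Net moment of known loads = 97.89 N·m clockwise.
An unknown mass m at 1.24 m has arm 0.36 m; its moment is m·g·0.36 counterclockwise.
Setting net torque to zero: m × 10 × 0.36 = 97.89 → m = 97.89 / (10 × 0.36) = 27.2 kg.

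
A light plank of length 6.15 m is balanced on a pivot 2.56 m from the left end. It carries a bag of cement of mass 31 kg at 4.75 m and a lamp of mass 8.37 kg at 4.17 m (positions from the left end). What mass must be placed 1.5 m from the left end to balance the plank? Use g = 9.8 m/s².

About the pivot (at 2.56 m from the left end):
Bag of cement: 31 × 9.8 = 303.8 N down at 4.75 m → arm 2.19 m, τ = 303.8 × 2.19 = 665.3 N·m clockwise.
Lamp: 8.37 × 9.8 = 82.03 N down at 4.17 m → arm 1.61 m, τ = 82.03 × 1.61 = 132.1 N·m clockwise.
Net moment of known loads = 797.4 N·m clockwise.
An unknown mass m at 1.5 m has arm 1.06 m; its moment is m·g·1.06 counterclockwise.
Balancing moments: m × 9.8 × 1.06 = 797.4, giving m = 797.4 / (9.8 × 1.06) = 76.8 kg.

m ≈ 76.8 kg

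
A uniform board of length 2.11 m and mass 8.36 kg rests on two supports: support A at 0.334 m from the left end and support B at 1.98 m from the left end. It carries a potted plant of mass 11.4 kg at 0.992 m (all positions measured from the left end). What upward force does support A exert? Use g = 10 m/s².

Taking torques about support B:
Beam weight: 8.36 × 10 = 83.6 N down at 1.055 m → arm 0.925 m, τ = 83.6 × 0.925 = 77.33 N·m counterclockwise.
Potted plant: 11.4 × 10 = 114 N down at 0.992 m → arm 0.988 m, τ = 114 × 0.988 = 112.6 N·m counterclockwise.
Net load moment about support B = 189.9 N·m counterclockwise.
Reaction R at support A is upward at 0.334 m, arm 1.646 m → moment R × 1.646 clockwise.
Balancing moments: R × 1.646 = 189.9, giving R = 115 N.

R_A ≈ 115 N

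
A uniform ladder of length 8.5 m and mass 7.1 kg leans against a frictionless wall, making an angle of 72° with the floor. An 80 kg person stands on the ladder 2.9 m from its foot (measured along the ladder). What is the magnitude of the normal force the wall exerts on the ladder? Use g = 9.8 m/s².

N_wall ≈ 98.2 N

About the foot of the ladder:
Ladder weight 7.1×9.8 = 69.58 N acts at 4.25 m along the ladder; its horizontal arm is 4.25·cos72° = 1.313 m → τ = 91.36 N·m clockwise.
Person: 80×9.8 = 784 N at 2.9 m → arm 0.8961 m → τ = 702.5 N·m clockwise.
Wall normal N acts horizontally at the top; its moment arm is the height L sinθ = 8.5·sin72° = 8.084 m, counterclockwise.
Setting net torque to zero: N × 8.084 = 793.9 → N = 98.2 N.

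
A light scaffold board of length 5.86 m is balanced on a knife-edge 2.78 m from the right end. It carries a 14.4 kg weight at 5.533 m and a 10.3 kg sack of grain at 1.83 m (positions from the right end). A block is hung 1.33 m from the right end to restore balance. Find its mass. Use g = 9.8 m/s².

m ≈ 20.6 kg

Take moments about the knife-edge (at 2.78 m from the right end).
Weight: 14.4 × 9.8 = 141.1 N down at 5.533 m → arm 2.753 m, τ = 141.1 × 2.753 = 388.4 N·m counterclockwise.
Sack of grain: 10.3 × 9.8 = 100.9 N down at 1.83 m → arm 0.95 m, τ = 100.9 × 0.95 = 95.86 N·m clockwise.
Net moment of known loads = 292.5 N·m counterclockwise.
An unknown mass m at 1.33 m has arm 1.45 m; its moment is m·g·1.45 clockwise.
Balancing moments: m × 9.8 × 1.45 = 292.5, giving m = 292.5 / (9.8 × 1.45) = 20.6 kg.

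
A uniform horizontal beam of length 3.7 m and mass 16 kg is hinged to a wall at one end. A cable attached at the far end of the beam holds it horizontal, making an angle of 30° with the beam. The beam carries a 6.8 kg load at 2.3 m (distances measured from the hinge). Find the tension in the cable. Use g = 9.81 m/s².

Take moments about the hinge.
Beam weight: 16 × 9.81 = 157 N down at 1.85 m → arm 1.85 m, τ = 157 × 1.85 = 290.4 N·m clockwise.
Load: 6.8 × 9.81 = 66.71 N down at 2.3 m → arm 2.3 m, τ = 66.71 × 2.3 = 153.4 N·m clockwise.
Total clockwise load moment = 443.8 N·m.
The cable tension T acts at 3.7 m; only its component perpendicular to the beam, T sinθ, produces torque. sin 30° = 0.5.
Balancing moments: T × 3.7 × 0.5 = 443.8, giving T = 443.8 / 1.85 = 240 N.

T ≈ 240 N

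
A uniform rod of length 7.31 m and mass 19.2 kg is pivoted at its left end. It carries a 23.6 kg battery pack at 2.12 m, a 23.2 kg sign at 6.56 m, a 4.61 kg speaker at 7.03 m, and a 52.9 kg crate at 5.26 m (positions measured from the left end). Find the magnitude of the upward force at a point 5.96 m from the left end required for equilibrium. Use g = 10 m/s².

Taking torques about the left end:
Beam weight: 19.2 × 10 = 192 N down at 3.655 m → arm 3.655 m, τ = 192 × 3.655 = 701.8 N·m clockwise.
Battery pack: 23.6 × 10 = 236 N down at 2.12 m → arm 2.12 m, τ = 236 × 2.12 = 500.3 N·m clockwise.
Sign: 23.2 × 10 = 232 N down at 6.56 m → arm 6.56 m, τ = 232 × 6.56 = 1522 N·m clockwise.
Speaker: 4.61 × 10 = 46.1 N down at 7.03 m → arm 7.03 m, τ = 46.1 × 7.03 = 324.1 N·m clockwise.
Crate: 52.9 × 10 = 529 N down at 5.26 m → arm 5.26 m, τ = 529 × 5.26 = 2783 N·m clockwise.
Net moment of the loads = 5831 N·m clockwise.
The upward force F acts at a point 5.96 m from the left end, arm 5.96 m, giving F × 5.96 counterclockwise.
Balancing moments: F × 5.96 = 5831, giving F = 5831 / 5.96 = 978 N.

F ≈ 978 N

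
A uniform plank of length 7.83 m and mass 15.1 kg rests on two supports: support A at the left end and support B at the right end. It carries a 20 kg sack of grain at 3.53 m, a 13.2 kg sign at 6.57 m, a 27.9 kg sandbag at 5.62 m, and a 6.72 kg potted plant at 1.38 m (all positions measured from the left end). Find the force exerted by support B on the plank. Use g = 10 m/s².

Take moments about support A.
Beam weight: 15.1 × 10 = 151 N down at 3.915 m → arm 3.915 m, τ = 151 × 3.915 = 591.2 N·m clockwise.
Sack of grain: 20 × 10 = 200 N down at 3.53 m → arm 3.53 m, τ = 200 × 3.53 = 706 N·m clockwise.
Sign: 13.2 × 10 = 132 N down at 6.57 m → arm 6.57 m, τ = 132 × 6.57 = 867.2 N·m clockwise.
Sandbag: 27.9 × 10 = 279 N down at 5.62 m → arm 5.62 m, τ = 279 × 5.62 = 1568 N·m clockwise.
Potted plant: 6.72 × 10 = 67.2 N down at 1.38 m → arm 1.38 m, τ = 67.2 × 1.38 = 92.74 N·m clockwise.
Net load moment about support A = 3825 N·m clockwise.
Reaction R at support B is upward at 7.83 m, arm 7.83 m → moment R × 7.83 counterclockwise.
Setting net torque to zero: R × 7.83 = 3825 → R = 489 N.

R_B ≈ 489 N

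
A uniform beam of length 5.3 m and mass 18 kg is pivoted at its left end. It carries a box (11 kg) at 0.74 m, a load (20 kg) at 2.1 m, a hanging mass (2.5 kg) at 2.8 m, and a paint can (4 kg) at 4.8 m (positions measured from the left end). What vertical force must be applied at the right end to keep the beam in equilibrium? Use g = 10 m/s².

F ≈ 234 N

Take moments about the left end.
Beam weight: 18 × 10 = 180 N down at 2.65 m → arm 2.65 m, τ = 180 × 2.65 = 477 N·m clockwise.
Box: 11 × 10 = 110 N down at 0.74 m → arm 0.74 m, τ = 110 × 0.74 = 81.4 N·m clockwise.
Load: 20 × 10 = 200 N down at 2.1 m → arm 2.1 m, τ = 200 × 2.1 = 420 N·m clockwise.
Hanging mass: 2.5 × 10 = 25 N down at 2.8 m → arm 2.8 m, τ = 25 × 2.8 = 70 N·m clockwise.
Paint can: 4 × 10 = 40 N down at 4.8 m → arm 4.8 m, τ = 40 × 4.8 = 192 N·m clockwise.
Net moment of the loads = 1240 N·m clockwise.
The upward force F acts at the right end, arm 5.3 m, giving F × 5.3 counterclockwise.
Στ = 0 ⇒ F × 5.3 = 1240 ⇒ F = 1240 / 5.3 = 234 N.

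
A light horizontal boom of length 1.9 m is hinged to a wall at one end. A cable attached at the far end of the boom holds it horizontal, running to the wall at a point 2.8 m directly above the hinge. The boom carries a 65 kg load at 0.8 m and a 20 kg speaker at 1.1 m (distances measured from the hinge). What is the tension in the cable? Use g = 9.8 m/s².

Take moments about the hinge.
Load: 65 × 9.8 = 637 N down at 0.8 m → arm 0.8 m, τ = 637 × 0.8 = 509.6 N·m clockwise.
Speaker: 20 × 9.8 = 196 N down at 1.1 m → arm 1.1 m, τ = 196 × 1.1 = 215.6 N·m clockwise.
Total clockwise load moment = 725.2 N·m.
The cable tension T acts at 1.9 m; only its component perpendicular to the boom, T sinθ, produces torque. sinθ = h/√(h²+d²) = 2.8/√(2.8²+1.9²) = 0.8275.
Balancing moments: T × 1.9 × 0.8275 = 725.2, giving T = 725.2 / 1.572 = 461 N.

T ≈ 461 N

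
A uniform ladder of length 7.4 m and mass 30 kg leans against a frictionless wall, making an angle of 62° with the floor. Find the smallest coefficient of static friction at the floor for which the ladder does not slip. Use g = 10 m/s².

μ_min ≈ 0.266

Sum moments about the foot of the ladder (the floor normal and friction both act there and drop out).
Ladder weight 30×10 = 300 N acts at 3.7 m along the ladder; its horizontal arm is 3.7·cos62° = 1.737 m → τ = 521.1 N·m clockwise.
Wall normal N acts horizontally at the top; its moment arm is the height L sinθ = 7.4·sin62° = 6.534 m, counterclockwise.
Στ = 0 ⇒ N × 6.534 = 521.1 ⇒ N = 79.75 N.
ΣFx = 0 ⇒ f = N_wall = 79.75 N. ΣFy = 0 ⇒ N_floor = 300 N.
μ_min = f / N_floor = 79.75 / 300 = 0.266.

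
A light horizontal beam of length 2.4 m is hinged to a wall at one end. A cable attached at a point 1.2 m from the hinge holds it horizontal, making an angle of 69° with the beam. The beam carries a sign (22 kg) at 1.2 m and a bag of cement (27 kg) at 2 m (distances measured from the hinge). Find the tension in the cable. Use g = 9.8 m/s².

T ≈ 703 N

About the hinge:
Sign: 22 × 9.8 = 215.6 N down at 1.2 m → arm 1.2 m, τ = 215.6 × 1.2 = 258.7 N·m clockwise.
Bag of cement: 27 × 9.8 = 264.6 N down at 2 m → arm 2 m, τ = 264.6 × 2 = 529.2 N·m clockwise.
Total clockwise load moment = 787.9 N·m.
The cable tension T acts at 1.2 m; only its component perpendicular to the beam, T sinθ, produces torque. sin 69° = 0.9336.
Setting net torque to zero: T × 1.2 × 0.9336 = 787.9 → T = 787.9 / 1.12 = 703 N.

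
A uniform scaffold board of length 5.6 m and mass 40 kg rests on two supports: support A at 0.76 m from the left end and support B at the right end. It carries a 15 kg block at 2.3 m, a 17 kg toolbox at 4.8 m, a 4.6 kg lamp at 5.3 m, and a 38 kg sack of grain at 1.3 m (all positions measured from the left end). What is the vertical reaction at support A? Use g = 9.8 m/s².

Sum moments about support B (its reaction then has zero moment arm).
Beam weight: 40 × 9.8 = 392 N down at 2.8 m → arm 2.8 m, τ = 392 × 2.8 = 1098 N·m counterclockwise.
Block: 15 × 9.8 = 147 N down at 2.3 m → arm 3.3 m, τ = 147 × 3.3 = 485.1 N·m counterclockwise.
Toolbox: 17 × 9.8 = 166.6 N down at 4.8 m → arm 0.8 m, τ = 166.6 × 0.8 = 133.3 N·m counterclockwise.
Lamp: 4.6 × 9.8 = 45.08 N down at 5.3 m → arm 0.3 m, τ = 45.08 × 0.3 = 13.52 N·m counterclockwise.
Sack of grain: 38 × 9.8 = 372.4 N down at 1.3 m → arm 4.3 m, τ = 372.4 × 4.3 = 1601 N·m counterclockwise.
Net load moment about support B = 3331 N·m counterclockwise.
Reaction R at support A is upward at 0.76 m, arm 4.84 m → moment R × 4.84 clockwise.
Setting net torque to zero: R × 4.84 = 3331 → R = 688 N.

R_A ≈ 688 N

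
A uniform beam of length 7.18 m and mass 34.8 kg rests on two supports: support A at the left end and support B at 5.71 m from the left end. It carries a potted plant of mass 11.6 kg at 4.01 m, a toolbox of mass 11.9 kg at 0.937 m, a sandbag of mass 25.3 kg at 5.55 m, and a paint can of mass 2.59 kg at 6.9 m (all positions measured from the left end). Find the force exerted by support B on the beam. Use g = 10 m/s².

Sum moments about support A (its reaction then has zero moment arm).
Beam weight: 34.8 × 10 = 348 N down at 3.59 m → arm 3.59 m, τ = 348 × 3.59 = 1249 N·m clockwise.
Potted plant: 11.6 × 10 = 116 N down at 4.01 m → arm 4.01 m, τ = 116 × 4.01 = 465.2 N·m clockwise.
Toolbox: 11.9 × 10 = 119 N down at 0.937 m → arm 0.937 m, τ = 119 × 0.937 = 111.5 N·m clockwise.
Sandbag: 25.3 × 10 = 253 N down at 5.55 m → arm 5.55 m, τ = 253 × 5.55 = 1404 N·m clockwise.
Paint can: 2.59 × 10 = 25.9 N down at 6.9 m → arm 6.9 m, τ = 25.9 × 6.9 = 178.7 N·m clockwise.
Net load moment about support A = 3408 N·m clockwise.
Reaction R at support B is upward at 5.71 m, arm 5.71 m → moment R × 5.71 counterclockwise.
Balancing moments: R × 5.71 = 3408, giving R = 597 N.

R_B ≈ 597 N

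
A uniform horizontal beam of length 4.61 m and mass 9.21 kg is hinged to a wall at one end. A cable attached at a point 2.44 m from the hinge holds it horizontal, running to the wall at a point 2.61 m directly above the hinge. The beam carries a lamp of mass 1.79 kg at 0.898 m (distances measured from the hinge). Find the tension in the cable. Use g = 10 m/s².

About the hinge:
Beam weight: 9.21 × 10 = 92.1 N down at 2.305 m → arm 2.305 m, τ = 92.1 × 2.305 = 212.3 N·m clockwise.
Lamp: 1.79 × 10 = 17.9 N down at 0.898 m → arm 0.898 m, τ = 17.9 × 0.898 = 16.07 N·m clockwise.
Total clockwise load moment = 228.4 N·m.
The cable tension T acts at 2.44 m; only its component perpendicular to the beam, T sinθ, produces torque. sinθ = h/√(h²+d²) = 2.61/√(2.61²+2.44²) = 0.7305.
For rotational equilibrium, T × 2.44 × 0.7305 = 228.4, so T = 228.4 / 1.782 = 128 N.

T ≈ 128 N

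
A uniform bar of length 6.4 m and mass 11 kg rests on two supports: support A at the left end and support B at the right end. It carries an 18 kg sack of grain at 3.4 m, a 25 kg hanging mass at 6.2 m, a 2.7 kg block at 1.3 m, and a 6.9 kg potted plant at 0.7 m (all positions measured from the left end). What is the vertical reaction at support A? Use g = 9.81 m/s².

R_A ≈ 226 N

About support B:
Beam weight: 11 × 9.81 = 107.9 N down at 3.2 m → arm 3.2 m, τ = 107.9 × 3.2 = 345.3 N·m counterclockwise.
Sack of grain: 18 × 9.81 = 176.6 N down at 3.4 m → arm 3 m, τ = 176.6 × 3 = 529.8 N·m counterclockwise.
Hanging mass: 25 × 9.81 = 245.2 N down at 6.2 m → arm 0.2 m, τ = 245.2 × 0.2 = 49.04 N·m counterclockwise.
Block: 2.7 × 9.81 = 26.49 N down at 1.3 m → arm 5.1 m, τ = 26.49 × 5.1 = 135.1 N·m counterclockwise.
Potted plant: 6.9 × 9.81 = 67.69 N down at 0.7 m → arm 5.7 m, τ = 67.69 × 5.7 = 385.8 N·m counterclockwise.
Net load moment about support B = 1445 N·m counterclockwise.
Reaction R at support A is upward at 0 m, arm 6.4 m → moment R × 6.4 clockwise.
For rotational equilibrium, R × 6.4 = 1445, so R = 226 N.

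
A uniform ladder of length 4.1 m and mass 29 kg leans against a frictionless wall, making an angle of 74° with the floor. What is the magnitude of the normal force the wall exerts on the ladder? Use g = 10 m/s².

N_wall ≈ 41.6 N

Choose the foot of the ladder as the axis so the floor normal and friction both act there and drop out.
Ladder weight 29×10 = 290 N acts at 2.05 m along the ladder; its horizontal arm is 2.05·cos74° = 0.5651 m → τ = 163.9 N·m clockwise.
Wall normal N acts horizontally at the top; its moment arm is the height L sinθ = 4.1·sin74° = 3.941 m, counterclockwise.
Setting net torque to zero: N × 3.941 = 163.9 → N = 41.6 N.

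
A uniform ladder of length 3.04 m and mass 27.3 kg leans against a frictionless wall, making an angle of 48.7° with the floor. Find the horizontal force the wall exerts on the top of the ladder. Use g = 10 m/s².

N_wall ≈ 120 N

Sum moments about the foot of the ladder (the floor normal and friction both act there and drop out).
Ladder weight 27.3×10 = 273 N acts at 1.52 m along the ladder; its horizontal arm is 1.52·cos48.7° = 1.003 m → τ = 273.8 N·m clockwise.
Wall normal N acts horizontally at the top; its moment arm is the height L sinθ = 3.04·sin48.7° = 2.284 m, counterclockwise.
Balancing moments: N × 2.284 = 273.8, giving N = 120 N.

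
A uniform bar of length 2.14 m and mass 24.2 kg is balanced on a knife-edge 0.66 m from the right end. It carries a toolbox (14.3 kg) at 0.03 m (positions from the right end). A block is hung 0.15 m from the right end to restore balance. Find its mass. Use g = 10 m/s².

m ≈ 1.79 kg

Taking torques about the knife-edge (at 0.66 m from the right end):
Beam weight: 24.2 × 10 = 242 N down at 1.07 m → arm 0.41 m, τ = 242 × 0.41 = 99.22 N·m counterclockwise.
Toolbox: 14.3 × 10 = 143 N down at 0.03 m → arm 0.63 m, τ = 143 × 0.63 = 90.09 N·m clockwise.
Net moment of known loads = 9.13 N·m counterclockwise.
An unknown mass m at 0.15 m has arm 0.51 m; its moment is m·g·0.51 clockwise.
For rotational equilibrium, m × 10 × 0.51 = 9.13, so m = 9.13 / (10 × 0.51) = 1.79 kg.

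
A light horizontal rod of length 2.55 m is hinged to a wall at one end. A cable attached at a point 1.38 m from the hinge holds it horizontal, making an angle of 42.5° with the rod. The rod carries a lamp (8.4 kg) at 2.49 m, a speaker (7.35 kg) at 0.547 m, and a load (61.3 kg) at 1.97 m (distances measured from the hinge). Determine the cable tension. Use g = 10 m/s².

T ≈ 1560 N

About the hinge:
Lamp: 8.4 × 10 = 84 N down at 2.49 m → arm 2.49 m, τ = 84 × 2.49 = 209.2 N·m clockwise.
Speaker: 7.35 × 10 = 73.5 N down at 0.547 m → arm 0.547 m, τ = 73.5 × 0.547 = 40.2 N·m clockwise.
Load: 61.3 × 10 = 613 N down at 1.97 m → arm 1.97 m, τ = 613 × 1.97 = 1208 N·m clockwise.
Total clockwise load moment = 1457 N·m.
The cable tension T acts at 1.38 m; only its component perpendicular to the rod, T sinθ, produces torque. sin 42.5° = 0.6756.
For rotational equilibrium, T × 1.38 × 0.6756 = 1457, so T = 1457 / 0.9323 = 1560 N.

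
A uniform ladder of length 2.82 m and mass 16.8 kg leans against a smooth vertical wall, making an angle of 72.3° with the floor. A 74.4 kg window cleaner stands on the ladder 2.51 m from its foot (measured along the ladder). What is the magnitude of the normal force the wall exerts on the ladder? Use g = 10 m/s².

Taking torques about the foot of the ladder:
Ladder weight 16.8×10 = 168 N acts at 1.41 m along the ladder; its horizontal arm is 1.41·cos72.3° = 0.4287 m → τ = 72.02 N·m clockwise.
Window cleaner: 74.4×10 = 744 N at 2.51 m → arm 0.7631 m → τ = 567.7 N·m clockwise.
Wall normal N acts horizontally at the top; its moment arm is the height L sinθ = 2.82·sin72.3° = 2.687 m, counterclockwise.
Setting net torque to zero: N × 2.687 = 639.7 → N = 238 N.

N_wall ≈ 238 N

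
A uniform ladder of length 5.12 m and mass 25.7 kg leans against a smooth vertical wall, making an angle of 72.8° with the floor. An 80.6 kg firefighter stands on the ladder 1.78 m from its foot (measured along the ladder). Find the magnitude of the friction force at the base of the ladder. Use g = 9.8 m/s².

f ≈ 124 N

About the foot of the ladder:
Ladder weight 25.7×9.8 = 251.9 N acts at 2.56 m along the ladder; its horizontal arm is 2.56·cos72.8° = 0.757 m → τ = 190.7 N·m clockwise.
Firefighter: 80.6×9.8 = 789.9 N at 1.78 m → arm 0.5264 m → τ = 415.8 N·m clockwise.
Wall normal N acts horizontally at the top; its moment arm is the height L sinθ = 5.12·sin72.8° = 4.891 m, counterclockwise.
Στ = 0 ⇒ N × 4.891 = 606.5 ⇒ N = 124 N.
ΣFx = 0: friction at the foot balances the wall's push, so f = N_wall = 124 N.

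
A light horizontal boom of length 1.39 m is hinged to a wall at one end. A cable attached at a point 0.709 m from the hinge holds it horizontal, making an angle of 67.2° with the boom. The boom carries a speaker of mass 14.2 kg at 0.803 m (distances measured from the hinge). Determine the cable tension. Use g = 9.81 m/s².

Sum moments about the hinge (the unknown hinge reaction has zero arm there).
Speaker: 14.2 × 9.81 = 139.3 N down at 0.803 m → arm 0.803 m, τ = 139.3 × 0.803 = 111.9 N·m clockwise.
Total clockwise load moment = 111.9 N·m.
The cable tension T acts at 0.709 m; only its component perpendicular to the boom, T sinθ, produces torque. sin 67.2° = 0.9219.
For rotational equilibrium, T × 0.709 × 0.9219 = 111.9, so T = 111.9 / 0.6536 = 171 N.

T ≈ 171 N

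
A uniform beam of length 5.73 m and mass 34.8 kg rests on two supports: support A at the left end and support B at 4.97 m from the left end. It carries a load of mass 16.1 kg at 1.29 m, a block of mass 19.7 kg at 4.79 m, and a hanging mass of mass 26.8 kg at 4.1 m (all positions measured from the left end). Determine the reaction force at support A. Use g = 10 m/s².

Sum moments about support B (its reaction then has zero moment arm).
Beam weight: 34.8 × 10 = 348 N down at 2.865 m → arm 2.105 m, τ = 348 × 2.105 = 732.5 N·m counterclockwise.
Load: 16.1 × 10 = 161 N down at 1.29 m → arm 3.68 m, τ = 161 × 3.68 = 592.5 N·m counterclockwise.
Block: 19.7 × 10 = 197 N down at 4.79 m → arm 0.18 m, τ = 197 × 0.18 = 35.46 N·m counterclockwise.
Hanging mass: 26.8 × 10 = 268 N down at 4.1 m → arm 0.87 m, τ = 268 × 0.87 = 233.2 N·m counterclockwise.
Net load moment about support B = 1594 N·m counterclockwise.
Reaction R at support A is upward at 0 m, arm 4.97 m → moment R × 4.97 clockwise.
Στ = 0 ⇒ R × 4.97 = 1594 ⇒ R = 321 N.

R_A ≈ 321 N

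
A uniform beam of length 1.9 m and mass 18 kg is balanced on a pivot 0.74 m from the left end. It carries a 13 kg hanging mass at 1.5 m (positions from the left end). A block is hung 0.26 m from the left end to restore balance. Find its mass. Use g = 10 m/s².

Take moments about the pivot (at 0.74 m from the left end).
Beam weight: 18 × 10 = 180 N down at 0.95 m → arm 0.21 m, τ = 180 × 0.21 = 37.8 N·m clockwise.
Hanging mass: 13 × 10 = 130 N down at 1.5 m → arm 0.76 m, τ = 130 × 0.76 = 98.8 N·m clockwise.
Net moment of known loads = 136.6 N·m clockwise.
An unknown mass m at 0.26 m has arm 0.48 m; its moment is m·g·0.48 counterclockwise.
Στ = 0 ⇒ m × 10 × 0.48 = 136.6 ⇒ m = 136.6 / (10 × 0.48) = 28.5 kg.

m ≈ 28.5 kg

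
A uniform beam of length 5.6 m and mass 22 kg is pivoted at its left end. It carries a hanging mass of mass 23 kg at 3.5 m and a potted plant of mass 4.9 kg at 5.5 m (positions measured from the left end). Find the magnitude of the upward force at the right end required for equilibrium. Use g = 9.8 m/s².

F ≈ 296 N

Taking torques about the left end:
Beam weight: 22 × 9.8 = 215.6 N down at 2.8 m → arm 2.8 m, τ = 215.6 × 2.8 = 603.7 N·m clockwise.
Hanging mass: 23 × 9.8 = 225.4 N down at 3.5 m → arm 3.5 m, τ = 225.4 × 3.5 = 788.9 N·m clockwise.
Potted plant: 4.9 × 9.8 = 48.02 N down at 5.5 m → arm 5.5 m, τ = 48.02 × 5.5 = 264.1 N·m clockwise.
Net moment of the loads = 1657 N·m clockwise.
The upward force F acts at the right end, arm 5.6 m, giving F × 5.6 counterclockwise.
Balancing moments: F × 5.6 = 1657, giving F = 1657 / 5.6 = 296 N.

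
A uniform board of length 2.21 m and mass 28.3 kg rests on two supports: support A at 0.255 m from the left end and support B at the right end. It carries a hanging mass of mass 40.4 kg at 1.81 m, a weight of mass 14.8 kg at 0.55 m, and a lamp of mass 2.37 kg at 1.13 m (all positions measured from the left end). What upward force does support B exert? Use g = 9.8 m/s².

Choose support A as the axis so its reaction then has zero moment arm.
Beam weight: 28.3 × 9.8 = 277.3 N down at 1.105 m → arm 0.85 m, τ = 277.3 × 0.85 = 235.7 N·m clockwise.
Hanging mass: 40.4 × 9.8 = 395.9 N down at 1.81 m → arm 1.555 m, τ = 395.9 × 1.555 = 615.6 N·m clockwise.
Weight: 14.8 × 9.8 = 145 N down at 0.55 m → arm 0.295 m, τ = 145 × 0.295 = 42.77 N·m clockwise.
Lamp: 2.37 × 9.8 = 23.23 N down at 1.13 m → arm 0.875 m, τ = 23.23 × 0.875 = 20.33 N·m clockwise.
Net load moment about support A = 914.4 N·m clockwise.
Reaction R at support B is upward at 2.21 m, arm 1.955 m → moment R × 1.955 counterclockwise.
Στ = 0 ⇒ R × 1.955 = 914.4 ⇒ R = 468 N.

R_B ≈ 468 N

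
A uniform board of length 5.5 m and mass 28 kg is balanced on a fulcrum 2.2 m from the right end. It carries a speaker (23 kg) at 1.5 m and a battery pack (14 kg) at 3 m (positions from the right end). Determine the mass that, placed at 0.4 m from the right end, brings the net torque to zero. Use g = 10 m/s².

Taking torques about the fulcrum (at 2.2 m from the right end):
Beam weight: 28 × 10 = 280 N down at 2.75 m → arm 0.55 m, τ = 280 × 0.55 = 154 N·m counterclockwise.
Speaker: 23 × 10 = 230 N down at 1.5 m → arm 0.7 m, τ = 230 × 0.7 = 161 N·m clockwise.
Battery pack: 14 × 10 = 140 N down at 3 m → arm 0.8 m, τ = 140 × 0.8 = 112 N·m counterclockwise.
Net moment of known loads = 105 N·m counterclockwise.
An unknown mass m at 0.4 m has arm 1.8 m; its moment is m·g·1.8 clockwise.
Balancing moments: m × 10 × 1.8 = 105, giving m = 105 / (10 × 1.8) = 5.83 kg.

m ≈ 5.83 kg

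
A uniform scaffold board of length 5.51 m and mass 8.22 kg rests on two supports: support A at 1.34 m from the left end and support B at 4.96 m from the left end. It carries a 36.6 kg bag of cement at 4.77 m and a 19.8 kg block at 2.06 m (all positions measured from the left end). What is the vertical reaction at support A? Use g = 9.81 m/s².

Taking torques about support B:
Beam weight: 8.22 × 9.81 = 80.64 N down at 2.755 m → arm 2.205 m, τ = 80.64 × 2.205 = 177.8 N·m counterclockwise.
Bag of cement: 36.6 × 9.81 = 359 N down at 4.77 m → arm 0.19 m, τ = 359 × 0.19 = 68.21 N·m counterclockwise.
Block: 19.8 × 9.81 = 194.2 N down at 2.06 m → arm 2.9 m, τ = 194.2 × 2.9 = 563.2 N·m counterclockwise.
Net load moment about support B = 809.2 N·m counterclockwise.
Reaction R at support A is upward at 1.34 m, arm 3.62 m → moment R × 3.62 clockwise.
Στ = 0 ⇒ R × 3.62 = 809.2 ⇒ R = 224 N.

R_A ≈ 224 N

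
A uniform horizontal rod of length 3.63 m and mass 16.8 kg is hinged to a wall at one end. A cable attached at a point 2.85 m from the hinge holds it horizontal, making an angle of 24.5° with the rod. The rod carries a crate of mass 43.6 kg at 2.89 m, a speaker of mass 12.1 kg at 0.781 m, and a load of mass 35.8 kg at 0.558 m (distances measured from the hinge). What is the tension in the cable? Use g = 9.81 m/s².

About the hinge:
Beam weight: 16.8 × 9.81 = 164.8 N down at 1.815 m → arm 1.815 m, τ = 164.8 × 1.815 = 299.1 N·m clockwise.
Crate: 43.6 × 9.81 = 427.7 N down at 2.89 m → arm 2.89 m, τ = 427.7 × 2.89 = 1236 N·m clockwise.
Speaker: 12.1 × 9.81 = 118.7 N down at 0.781 m → arm 0.781 m, τ = 118.7 × 0.781 = 92.7 N·m clockwise.
Load: 35.8 × 9.81 = 351.2 N down at 0.558 m → arm 0.558 m, τ = 351.2 × 0.558 = 196 N·m clockwise.
Total clockwise load moment = 1824 N·m.
The cable tension T acts at 2.85 m; only its component perpendicular to the rod, T sinθ, produces torque. sin 24.5° = 0.4147.
Setting net torque to zero: T × 2.85 × 0.4147 = 1824 → T = 1824 / 1.182 = 1540 N.

T ≈ 1540 N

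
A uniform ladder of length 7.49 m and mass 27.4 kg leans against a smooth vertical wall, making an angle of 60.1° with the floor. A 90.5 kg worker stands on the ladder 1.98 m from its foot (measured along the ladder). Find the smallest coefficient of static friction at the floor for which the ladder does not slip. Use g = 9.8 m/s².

Take moments about the foot of the ladder.
Ladder weight 27.4×9.8 = 268.5 N acts at 3.745 m along the ladder; its horizontal arm is 3.745·cos60.1° = 1.867 m → τ = 501.3 N·m clockwise.
Worker: 90.5×9.8 = 886.9 N at 1.98 m → arm 0.987 m → τ = 875.4 N·m clockwise.
Wall normal N acts horizontally at the top; its moment arm is the height L sinθ = 7.49·sin60.1° = 6.493 m, counterclockwise.
Balancing moments: N × 6.493 = 1377, giving N = 212.1 N.
ΣFx = 0 ⇒ f = N_wall = 212.1 N. ΣFy = 0 ⇒ N_floor = 1155 N.
μ_min = f / N_floor = 212.1 / 1155 = 0.184.

μ_min ≈ 0.184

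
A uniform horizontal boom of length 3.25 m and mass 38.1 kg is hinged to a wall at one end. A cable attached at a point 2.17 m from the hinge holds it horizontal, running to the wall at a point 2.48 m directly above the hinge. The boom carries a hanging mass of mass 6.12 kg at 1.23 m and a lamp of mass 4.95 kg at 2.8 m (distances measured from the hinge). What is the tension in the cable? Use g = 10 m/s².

Taking torques about the hinge:
Beam weight: 38.1 × 10 = 381 N down at 1.625 m → arm 1.625 m, τ = 381 × 1.625 = 619.1 N·m clockwise.
Hanging mass: 6.12 × 10 = 61.2 N down at 1.23 m → arm 1.23 m, τ = 61.2 × 1.23 = 75.28 N·m clockwise.
Lamp: 4.95 × 10 = 49.5 N down at 2.8 m → arm 2.8 m, τ = 49.5 × 2.8 = 138.6 N·m clockwise.
Total clockwise load moment = 833 N·m.
The cable tension T acts at 2.17 m; only its component perpendicular to the boom, T sinθ, produces torque. sinθ = h/√(h²+d²) = 2.48/√(2.48²+2.17²) = 0.7526.
Setting net torque to zero: T × 2.17 × 0.7526 = 833 → T = 833 / 1.633 = 510 N.

T ≈ 510 N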